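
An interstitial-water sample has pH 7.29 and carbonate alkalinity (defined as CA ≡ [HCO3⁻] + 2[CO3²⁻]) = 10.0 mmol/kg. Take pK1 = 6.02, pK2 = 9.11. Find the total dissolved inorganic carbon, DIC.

DIC = 10.4 mmol/kg

CA = [HCO3⁻] + 2[CO3²⁻] = (α₁ + 2α₂)·DIC
At pH 7.29: [H⁺]/K1 = 10^-1.27 = 0.053703, K2/[H⁺] = 10^-1.82 = 0.015136
α₁ = 1/(1 + 0.053703 + 0.015136) = 1/1.0688 = 0.9356; α₂ = α₁·K2/[H⁺] = 0.01416
α₁ + 2α₂ = 0.9639
DIC = CA / (α₁ + 2α₂) = 10.0 / 0.9639 = 10.4 mmol/kg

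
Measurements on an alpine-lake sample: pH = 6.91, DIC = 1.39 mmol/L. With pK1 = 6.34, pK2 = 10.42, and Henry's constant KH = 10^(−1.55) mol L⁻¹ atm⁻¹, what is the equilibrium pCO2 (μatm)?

α₀ = 1 / (1 + K1/[H⁺] + K1K2/[H⁺]²) = 1 / (1 + 10^+0.57 + 10^-2.94)
   = 1 / (1 + 3.7154 + 0.0011482) = 1/4.7165 = 0.2120
[CO2*] = α₀ × DIC = 0.2120 × 1.39 = 0.2947 mmol/L
pCO2 = [CO2*]/KH = 2.947×10^-4 / 2.818×10^-2 = 1.05×10^4 μatm

pCO2 = 1.05×10^4 μatm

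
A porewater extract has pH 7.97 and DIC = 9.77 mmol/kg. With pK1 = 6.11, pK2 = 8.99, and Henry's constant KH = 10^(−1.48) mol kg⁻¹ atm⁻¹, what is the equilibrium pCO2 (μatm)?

pCO2 = 3670 μatm

α₀ = 1 / (1 + K1/[H⁺] + K1K2/[H⁺]²) = 1 / (1 + 10^+1.86 + 10^+0.84)
   = 1 / (1 + 72.444 + 6.9183) = 1/80.362 = 0.01244
[CO2*] = α₀ × DIC = 0.01244 × 9.77 = 0.1216 mmol/kg
pCO2 = [CO2*]/KH = 1.216×10^-4 / 3.311×10^-2 = 3670 μatm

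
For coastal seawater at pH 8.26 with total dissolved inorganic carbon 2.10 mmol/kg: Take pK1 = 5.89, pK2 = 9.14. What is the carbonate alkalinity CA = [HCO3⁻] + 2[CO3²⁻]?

CA = 2.34 mmol/kg

CA = [HCO3⁻] + 2[CO3²⁻] = (α₁ + 2α₂)·DIC
At pH 8.26: [H⁺]/K1 = 10^-2.37 = 0.0042658, K2/[H⁺] = 10^-0.88 = 0.13183
α₁ = 1/(1 + 0.0042658 + 0.13183) = 1/1.1361 = 0.8802; α₂ = α₁·K2/[H⁺] = 0.1160
α₁ + 2α₂ = 1.1123
CA = 1.1123 × 2.10 = 2.34 mmol/kg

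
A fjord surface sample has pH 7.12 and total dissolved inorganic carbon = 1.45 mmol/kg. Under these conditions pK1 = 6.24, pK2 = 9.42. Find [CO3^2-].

α₂ = 1 / (1 + [H⁺]/K2 + [H⁺]²/(K1K2)) = 1 / (1 + 10^+2.30 + 10^+1.42)
   = 1 / (1 + 199.53 + 26.303) = 1/226.83 = 0.004409
[CO3²⁻] = α₂ × DIC = 0.004409 × 1.45 = 0.00639 mmol/kg = 6.39 μmol/kg

[CO3²⁻] = 6.39 μmol/kg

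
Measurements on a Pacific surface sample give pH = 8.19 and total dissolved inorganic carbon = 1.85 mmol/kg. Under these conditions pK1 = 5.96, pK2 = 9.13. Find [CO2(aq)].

[CO2*] = 9.72 μmol/kg

α₀ = 1 / (1 + K1/[H⁺] + K1K2/[H⁺]²) = 1 / (1 + 10^+2.23 + 10^+1.29)
   = 1 / (1 + 169.82 + 19.498) = 1/190.32 = 0.005254
[CO2*] = α₀ × DIC = 0.005254 × 1.85 = 0.00972 mmol/kg = 9.72 μmol/kg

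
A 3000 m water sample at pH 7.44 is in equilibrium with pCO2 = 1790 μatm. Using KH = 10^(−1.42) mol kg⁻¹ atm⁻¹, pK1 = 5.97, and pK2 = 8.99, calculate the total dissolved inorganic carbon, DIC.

[CO2*] = KH · pCO2 = 10^(−1.42) × 1790×10^-6 = 6.805×10^-5 mol/kg
α₀ = 1/(1 + K1/[H⁺] + K1K2/[H⁺]²) = 1/(1 + 10^+1.47 + 10^-0.08) = 0.03190
DIC = [CO2*]/α₀ = 6.805×10^-5 / 0.03190 = 2.13 mmol/kg

DIC = 2.13 mmol/kg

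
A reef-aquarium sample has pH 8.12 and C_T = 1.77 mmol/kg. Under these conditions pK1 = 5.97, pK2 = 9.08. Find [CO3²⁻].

α₂ = 1 / (1 + [H⁺]/K2 + [H⁺]²/(K1K2)) = 1 / (1 + 10^+0.96 + 10^-1.19)
   = 1 / (1 + 9.1201 + 0.064565) = 1/10.185 = 0.09819
[CO3²⁻] = α₂ × DIC = 0.09819 × 1.77 = 0.174 mmol/kg

[CO3²⁻] = 0.174 mmol/kg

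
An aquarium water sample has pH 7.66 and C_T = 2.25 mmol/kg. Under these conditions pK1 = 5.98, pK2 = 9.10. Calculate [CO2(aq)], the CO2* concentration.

α₀ = 1 / (1 + K1/[H⁺] + K1K2/[H⁺]²) = 1 / (1 + 10^+1.68 + 10^+0.24)
   = 1 / (1 + 47.863 + 1.7378) = 1/50.601 = 0.01976
[CO2*] = α₀ × DIC = 0.01976 × 2.25 = 0.0445 mmol/kg

[CO2*] = 0.0445 mmol/kg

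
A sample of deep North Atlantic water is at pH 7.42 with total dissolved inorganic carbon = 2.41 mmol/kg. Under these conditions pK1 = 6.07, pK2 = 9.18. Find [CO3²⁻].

α₂ = 1 / (1 + [H⁺]/K2 + [H⁺]²/(K1K2)) = 1 / (1 + 10^+1.76 + 10^+0.41)
   = 1 / (1 + 57.544 + 2.5704) = 1/61.114 = 0.01636
[CO3²⁻] = α₂ × DIC = 0.01636 × 2.41 = 0.0394 mmol/kg

[CO3²⁻] = 0.0394 mmol/kg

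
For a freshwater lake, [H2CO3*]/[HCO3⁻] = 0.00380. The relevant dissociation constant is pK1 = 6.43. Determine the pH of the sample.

pH = 8.85

From K1 = [H⁺][HCO3⁻]/[H2CO3*]:  pH = pK1 − log₁₀([H2CO3*]/[HCO3⁻])
log₁₀(0.00380) = -2.420
pH = 6.43 − (-2.420) = 8.85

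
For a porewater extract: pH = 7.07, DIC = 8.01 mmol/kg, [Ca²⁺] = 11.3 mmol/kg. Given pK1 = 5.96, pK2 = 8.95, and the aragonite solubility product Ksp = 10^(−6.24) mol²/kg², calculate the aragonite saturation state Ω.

Ω = 1.90

α₂ = 1 / (1 + [H⁺]/K2 + [H⁺]²/(K1K2)) = 1 / (1 + 10^+1.88 + 10^+0.77)
   = 1 / (1 + 75.858 + 5.8884) = 1/82.746 = 0.01209
[CO3²⁻] = α₂ × DIC = 0.01209 × 8.01 = 0.09680 mmol/kg
Ksp = 10^(−6.24) = 5.754×10^-7
Ω = [Ca²⁺][CO3²⁻]/Ksp = (11.3×10^-3)(9.680×10^-5) / 5.754×10^-7 = 1.90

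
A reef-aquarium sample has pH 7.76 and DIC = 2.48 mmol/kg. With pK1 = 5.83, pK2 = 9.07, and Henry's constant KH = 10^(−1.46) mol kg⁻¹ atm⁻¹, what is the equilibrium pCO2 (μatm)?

α₀ = 1 / (1 + K1/[H⁺] + K1K2/[H⁺]²) = 1 / (1 + 10^+1.93 + 10^+0.62)
   = 1 / (1 + 85.114 + 4.1687) = 1/90.282 = 0.01108
[CO2*] = α₀ × DIC = 0.01108 × 2.48 = 0.02747 mmol/kg
pCO2 = [CO2*]/KH = 2.747×10^-5 / 3.467×10^-2 = 792 μatm

pCO2 = 792 μatm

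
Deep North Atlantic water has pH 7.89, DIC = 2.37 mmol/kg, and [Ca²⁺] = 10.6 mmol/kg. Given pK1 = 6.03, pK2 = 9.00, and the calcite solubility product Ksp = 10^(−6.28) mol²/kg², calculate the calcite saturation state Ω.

Ω = 3.40

α₂ = 1 / (1 + [H⁺]/K2 + [H⁺]²/(K1K2)) = 1 / (1 + 10^+1.11 + 10^-0.75)
   = 1 / (1 + 12.882 + 0.17783) = 1/14.060 = 0.07112
[CO3²⁻] = α₂ × DIC = 0.07112 × 2.37 = 0.1686 mmol/kg
Ksp = 10^(−6.28) = 5.248×10^-7
Ω = [Ca²⁺][CO3²⁻]/Ksp = (10.6×10^-3)(1.686×10^-4) / 5.248×10^-7 = 3.40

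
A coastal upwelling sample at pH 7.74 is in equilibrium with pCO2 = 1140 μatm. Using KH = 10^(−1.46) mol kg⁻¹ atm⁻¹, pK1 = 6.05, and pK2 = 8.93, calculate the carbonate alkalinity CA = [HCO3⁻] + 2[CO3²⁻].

[CO2*] = KH · pCO2 = 10^(−1.46) × 1140×10^-6 = 3.953×10^-5 mol/kg
α₀ = 1/(1 + K1/[H⁺] + K1K2/[H⁺]²) = 1/(1 + 10^+1.69 + 10^+0.50) = 0.01882
DIC = [CO2*]/α₀ = 3.953×10^-5 / 0.01882 = 2.101 mmol/kg
CA = (α₁ + 2α₂)·DIC = (0.9217 + 2×0.05951) × 2.101 = 2.19 mmol/kg

CA = 2.19 mmol/kg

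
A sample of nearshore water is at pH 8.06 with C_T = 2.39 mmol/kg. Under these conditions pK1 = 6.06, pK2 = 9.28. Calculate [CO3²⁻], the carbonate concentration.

[CO3²⁻] = 0.135 mmol/kg

α₂ = 1 / (1 + [H⁺]/K2 + [H⁺]²/(K1K2)) = 1 / (1 + 10^+1.22 + 10^-0.78)
   = 1 / (1 + 16.596 + 0.16596) = 1/17.762 = 0.05630
[CO3²⁻] = α₂ × DIC = 0.05630 × 2.39 = 0.135 mmol/kg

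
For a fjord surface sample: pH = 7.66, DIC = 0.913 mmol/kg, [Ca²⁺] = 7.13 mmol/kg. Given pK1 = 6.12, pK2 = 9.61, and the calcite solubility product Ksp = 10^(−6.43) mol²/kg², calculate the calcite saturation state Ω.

Ω = 0.189

α₂ = 1 / (1 + [H⁺]/K2 + [H⁺]²/(K1K2)) = 1 / (1 + 10^+1.95 + 10^+0.41)
   = 1 / (1 + 89.125 + 2.5704) = 1/92.695 = 0.01079
[CO3²⁻] = α₂ × DIC = 0.01079 × 0.913 = 0.009849 mmol/kg = 9.849 μmol/kg
Ksp = 10^(−6.43) = 3.715×10^-7
Ω = [Ca²⁺][CO3²⁻]/Ksp = (7.13×10^-3)(9.849×10^-6) / 3.715×10^-7 = 0.189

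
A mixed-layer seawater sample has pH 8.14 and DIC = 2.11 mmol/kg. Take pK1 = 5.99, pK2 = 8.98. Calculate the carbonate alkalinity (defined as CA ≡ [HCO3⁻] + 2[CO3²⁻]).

CA = [HCO3⁻] + 2[CO3²⁻] = (α₁ + 2α₂)·DIC
At pH 8.14: [H⁺]/K1 = 10^-2.15 = 0.0070795, K2/[H⁺] = 10^-0.84 = 0.14454
α₁ = 1/(1 + 0.0070795 + 0.14454) = 1/1.1516 = 0.8683; α₂ = α₁·K2/[H⁺] = 0.1255
α₁ + 2α₂ = 1.1194
CA = 1.1194 × 2.11 = 2.36 mmol/kg

CA = 2.36 mmol/kg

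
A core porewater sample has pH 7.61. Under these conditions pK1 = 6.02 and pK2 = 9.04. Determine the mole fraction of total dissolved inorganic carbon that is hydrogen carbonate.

α₁ = 0.941

α₁ = 1 / (1 + [H⁺]/K1 + K2/[H⁺]) = 1 / (1 + 10^-1.59 + 10^-1.43)
   = 1 / (1 + 0.025704 + 0.037154) = 1/1.0629 = 0.9409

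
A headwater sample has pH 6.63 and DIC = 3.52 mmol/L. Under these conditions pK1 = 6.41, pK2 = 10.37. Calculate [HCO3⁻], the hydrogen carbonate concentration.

α₁ = 1 / (1 + [H⁺]/K1 + K2/[H⁺]) = 1 / (1 + 10^-0.22 + 10^-3.74)
   = 1 / (1 + 0.60256 + 0.00018197) = 1/1.6027 = 0.6239
[HCO3⁻] = α₁ × DIC = 0.6239 × 3.52 = 2.20 mmol/L

[HCO3⁻] = 2.20 mmol/L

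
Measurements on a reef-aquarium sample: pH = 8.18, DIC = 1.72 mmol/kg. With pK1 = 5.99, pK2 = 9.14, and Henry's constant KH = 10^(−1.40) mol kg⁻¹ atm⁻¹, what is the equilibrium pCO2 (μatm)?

pCO2 = 250 μatm

α₀ = 1 / (1 + K1/[H⁺] + K1K2/[H⁺]²) = 1 / (1 + 10^+2.19 + 10^+1.23)
   = 1 / (1 + 154.88 + 16.982) = 1/172.86 = 0.005785
[CO2*] = α₀ × DIC = 0.005785 × 1.72 = 0.009950 mmol/kg = 9.950 μmol/kg
pCO2 = [CO2*]/KH = 9.950×10^-6 / 3.981×10^-2 = 250 μatm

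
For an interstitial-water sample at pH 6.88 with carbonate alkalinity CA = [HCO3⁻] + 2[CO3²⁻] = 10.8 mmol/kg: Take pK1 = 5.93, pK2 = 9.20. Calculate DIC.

DIC = 11.9 mmol/kg

CA = [HCO3⁻] + 2[CO3²⁻] = (α₁ + 2α₂)·DIC
At pH 6.88: [H⁺]/K1 = 10^-0.95 = 0.11220, K2/[H⁺] = 10^-2.32 = 0.0047863
α₁ = 1/(1 + 0.11220 + 0.0047863) = 1/1.1170 = 0.8953; α₂ = α₁·K2/[H⁺] = 0.004285
α₁ + 2α₂ = 0.9038
DIC = CA / (α₁ + 2α₂) = 10.8 / 0.9038 = 11.9 mmol/kg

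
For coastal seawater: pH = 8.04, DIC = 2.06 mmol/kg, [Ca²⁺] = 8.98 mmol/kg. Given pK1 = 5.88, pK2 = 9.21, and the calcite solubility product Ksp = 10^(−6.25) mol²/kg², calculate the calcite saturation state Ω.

Ω = 2.07

α₂ = 1 / (1 + [H⁺]/K2 + [H⁺]²/(K1K2)) = 1 / (1 + 10^+1.17 + 10^-0.99)
   = 1 / (1 + 14.791 + 0.10233) = 1/15.893 = 0.06292
[CO3²⁻] = α₂ × DIC = 0.06292 × 2.06 = 0.1296 mmol/kg
Ksp = 10^(−6.25) = 5.623×10^-7
Ω = [Ca²⁺][CO3²⁻]/Ksp = (8.98×10^-3)(1.296×10^-4) / 5.623×10^-7 = 2.07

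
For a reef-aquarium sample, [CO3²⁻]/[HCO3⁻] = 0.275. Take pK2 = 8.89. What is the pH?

From K2 = [H⁺][CO3²⁻]/[HCO3⁻]:  pH = pK2 + log₁₀([CO3²⁻]/[HCO3⁻])
log₁₀(0.275) = -0.561
pH = 8.89 + (-0.561) = 8.33

pH = 8.33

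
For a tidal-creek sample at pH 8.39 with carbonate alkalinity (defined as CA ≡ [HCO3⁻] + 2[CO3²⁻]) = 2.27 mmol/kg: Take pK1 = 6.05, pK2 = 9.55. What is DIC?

CA = [HCO3⁻] + 2[CO3²⁻] = (α₁ + 2α₂)·DIC
At pH 8.39: [H⁺]/K1 = 10^-2.34 = 0.0045709, K2/[H⁺] = 10^-1.16 = 0.069183
α₁ = 1/(1 + 0.0045709 + 0.069183) = 1/1.0738 = 0.9313; α₂ = α₁·K2/[H⁺] = 0.06443
α₁ + 2α₂ = 1.0602
DIC = CA / (α₁ + 2α₂) = 2.27 / 1.0602 = 2.14 mmol/kg

DIC = 2.14 mmol/kg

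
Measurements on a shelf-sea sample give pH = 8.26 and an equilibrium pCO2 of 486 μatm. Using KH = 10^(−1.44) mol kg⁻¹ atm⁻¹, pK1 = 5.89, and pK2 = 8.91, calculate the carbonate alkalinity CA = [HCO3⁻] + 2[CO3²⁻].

CA = 5.99 mmol/kg

[CO2*] = KH · pCO2 = 10^(−1.44) × 486×10^-6 = 1.765×10^-5 mol/kg
α₀ = 1/(1 + K1/[H⁺] + K1K2/[H⁺]²) = 1/(1 + 10^+2.37 + 10^+1.72) = 0.003473
DIC = [CO2*]/α₀ = 1.765×10^-5 / 0.003473 = 5.080 mmol/kg
CA = (α₁ + 2α₂)·DIC = (0.8142 + 2×0.1823) × 5.080 = 5.99 mmol/kg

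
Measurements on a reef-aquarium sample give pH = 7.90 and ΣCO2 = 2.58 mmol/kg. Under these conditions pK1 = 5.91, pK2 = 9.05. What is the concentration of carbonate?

α₂ = 1 / (1 + [H⁺]/K2 + [H⁺]²/(K1K2)) = 1 / (1 + 10^+1.15 + 10^-0.84)
   = 1 / (1 + 14.125 + 0.14454) = 1/15.270 = 0.06549
[CO3²⁻] = α₂ × DIC = 0.06549 × 2.58 = 0.169 mmol/kg

[CO3²⁻] = 0.169 mmol/kg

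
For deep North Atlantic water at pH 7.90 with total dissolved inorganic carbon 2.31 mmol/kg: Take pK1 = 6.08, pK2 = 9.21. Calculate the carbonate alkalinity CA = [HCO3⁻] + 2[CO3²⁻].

CA = [HCO3⁻] + 2[CO3²⁻] = (α₁ + 2α₂)·DIC
At pH 7.90: [H⁺]/K1 = 10^-1.82 = 0.015136, K2/[H⁺] = 10^-1.31 = 0.048978
α₁ = 1/(1 + 0.015136 + 0.048978) = 1/1.0641 = 0.9397; α₂ = α₁·K2/[H⁺] = 0.04603
α₁ + 2α₂ = 1.0318
CA = 1.0318 × 2.31 = 2.38 mmol/kg

CA = 2.38 mmol/kg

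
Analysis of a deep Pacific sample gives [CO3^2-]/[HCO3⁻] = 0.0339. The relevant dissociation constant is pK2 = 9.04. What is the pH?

pH = 7.57

From K2 = [H⁺][CO3^2-]/[HCO3⁻]:  pH = pK2 + log₁₀([CO3^2-]/[HCO3⁻])
log₁₀(0.0339) = -1.470
pH = 9.04 + (-1.470) = 7.57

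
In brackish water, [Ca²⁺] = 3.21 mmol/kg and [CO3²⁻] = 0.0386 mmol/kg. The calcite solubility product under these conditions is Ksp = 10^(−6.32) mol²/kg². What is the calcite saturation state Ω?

Ksp = 10^(−6.32) = 4.786×10^-7
Ω = [Ca²⁺][CO3²⁻]/Ksp = (3.21×10^-3)(0.0386×10^-3) / 4.786×10^-7 = 0.259

Ω = 0.259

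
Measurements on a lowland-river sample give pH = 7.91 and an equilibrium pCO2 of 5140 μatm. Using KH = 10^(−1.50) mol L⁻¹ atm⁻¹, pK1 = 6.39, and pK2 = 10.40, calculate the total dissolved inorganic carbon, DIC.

DIC = 5.56 mmol/L

[CO2*] = KH · pCO2 = 10^(−1.50) × 5140×10^-6 = 1.625×10^-4 mol/L
α₀ = 1/(1 + K1/[H⁺] + K1K2/[H⁺]²) = 1/(1 + 10^+1.52 + 10^-0.97) = 0.02922
DIC = [CO2*]/α₀ = 1.625×10^-4 / 0.02922 = 5.56 mmol/L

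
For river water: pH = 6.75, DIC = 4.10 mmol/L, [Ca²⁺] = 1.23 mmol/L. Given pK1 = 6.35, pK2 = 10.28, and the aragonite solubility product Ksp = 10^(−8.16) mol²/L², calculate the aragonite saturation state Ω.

Ω = 0.154

α₂ = 1 / (1 + [H⁺]/K2 + [H⁺]²/(K1K2)) = 1 / (1 + 10^+3.53 + 10^+3.13)
   = 1 / (1 + 3388.4 + 1349.0) = 1/4738.4 = 0.0002110
[CO3²⁻] = α₂ × DIC = 0.0002110 × 4.10 = 0.0008653 mmol/L = 0.8653 μmol/L
Ksp = 10^(−8.16) = 6.918×10^-9
Ω = [Ca²⁺][CO3²⁻]/Ksp = (1.23×10^-3)(8.653×10^-7) / 6.918×10^-9 = 0.154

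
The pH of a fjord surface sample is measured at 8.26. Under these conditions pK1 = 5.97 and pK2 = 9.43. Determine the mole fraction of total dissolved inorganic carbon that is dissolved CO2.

α₀ = 1 / (1 + K1/[H⁺] + K1K2/[H⁺]²) = 1 / (1 + 10^+2.29 + 10^+1.12)
   = 1 / (1 + 194.98 + 13.183) = 1/209.17 = 0.004781

α₀ = 0.00478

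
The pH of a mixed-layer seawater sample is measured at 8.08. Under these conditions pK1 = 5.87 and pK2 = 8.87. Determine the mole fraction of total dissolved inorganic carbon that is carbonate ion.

α₂ = 0.139

α₂ = 1 / (1 + [H⁺]/K2 + [H⁺]²/(K1K2)) = 1 / (1 + 10^+0.79 + 10^-1.42)
   = 1 / (1 + 6.1660 + 0.038019) = 1/7.2040 = 0.1388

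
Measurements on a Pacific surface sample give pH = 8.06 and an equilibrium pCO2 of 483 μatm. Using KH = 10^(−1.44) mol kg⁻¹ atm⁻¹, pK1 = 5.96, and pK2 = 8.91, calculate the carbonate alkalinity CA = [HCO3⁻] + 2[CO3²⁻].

CA = 2.83 mmol/kg

[CO2*] = KH · pCO2 = 10^(−1.44) × 483×10^-6 = 1.754×10^-5 mol/kg
α₀ = 1/(1 + K1/[H⁺] + K1K2/[H⁺]²) = 1/(1 + 10^+2.10 + 10^+1.25) = 0.006912
DIC = [CO2*]/α₀ = 1.754×10^-5 / 0.006912 = 2.537 mmol/kg
CA = (α₁ + 2α₂)·DIC = (0.8702 + 2×0.1229) × 2.537 = 2.83 mmol/kg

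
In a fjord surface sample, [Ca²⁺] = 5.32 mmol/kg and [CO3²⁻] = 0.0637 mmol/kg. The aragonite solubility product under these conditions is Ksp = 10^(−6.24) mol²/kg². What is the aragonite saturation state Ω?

Ksp = 10^(−6.24) = 5.754×10^-7
Ω = [Ca²⁺][CO3²⁻]/Ksp = (5.32×10^-3)(0.0637×10^-3) / 5.754×10^-7 = 0.589

Ω = 0.589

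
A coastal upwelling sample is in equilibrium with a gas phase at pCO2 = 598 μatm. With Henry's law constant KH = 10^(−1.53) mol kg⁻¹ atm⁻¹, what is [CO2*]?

[CO2*] = 17.6 μmol/kg

KH = 10^(−1.53) = 2.951×10^-2 mol kg⁻¹ atm⁻¹
[CO2*] = KH · pCO2 = 2.951×10^-2 × 598×10^-6 atm = 1.76×10^-5 mol/kg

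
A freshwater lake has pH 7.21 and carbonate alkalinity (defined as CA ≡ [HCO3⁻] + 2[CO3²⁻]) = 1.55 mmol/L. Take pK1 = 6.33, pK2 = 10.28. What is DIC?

DIC = 1.75 mmol/L

CA = [HCO3⁻] + 2[CO3²⁻] = (α₁ + 2α₂)·DIC
At pH 7.21: [H⁺]/K1 = 10^-0.88 = 0.13183, K2/[H⁺] = 10^-3.07 = 0.00085114
α₁ = 1/(1 + 0.13183 + 0.00085114) = 1/1.1327 = 0.8829; α₂ = α₁·K2/[H⁺] = 0.0007514
α₁ + 2α₂ = 0.8844
DIC = CA / (α₁ + 2α₂) = 1.55 / 0.8844 = 1.75 mmol/L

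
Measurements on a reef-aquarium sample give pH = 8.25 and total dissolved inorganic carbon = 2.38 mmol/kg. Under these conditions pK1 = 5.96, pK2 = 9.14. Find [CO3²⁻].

α₂ = 1 / (1 + [H⁺]/K2 + [H⁺]²/(K1K2)) = 1 / (1 + 10^+0.89 + 10^-1.40)
   = 1 / (1 + 7.7625 + 0.039811) = 1/8.8023 = 0.1136
[CO3²⁻] = α₂ × DIC = 0.1136 × 2.38 = 0.270 mmol/kg

[CO3²⁻] = 0.270 mmol/kg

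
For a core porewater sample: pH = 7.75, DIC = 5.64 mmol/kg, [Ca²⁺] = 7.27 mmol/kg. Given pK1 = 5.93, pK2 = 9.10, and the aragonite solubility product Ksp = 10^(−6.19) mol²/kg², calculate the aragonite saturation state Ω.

Ω = 2.68

α₂ = 1 / (1 + [H⁺]/K2 + [H⁺]²/(K1K2)) = 1 / (1 + 10^+1.35 + 10^-0.47)
   = 1 / (1 + 22.387 + 0.33884) = 1/23.726 = 0.04215
[CO3²⁻] = α₂ × DIC = 0.04215 × 5.64 = 0.2377 mmol/kg
Ksp = 10^(−6.19) = 6.457×10^-7
Ω = [Ca²⁺][CO3²⁻]/Ksp = (7.27×10^-3)(2.377×10^-4) / 6.457×10^-7 = 2.68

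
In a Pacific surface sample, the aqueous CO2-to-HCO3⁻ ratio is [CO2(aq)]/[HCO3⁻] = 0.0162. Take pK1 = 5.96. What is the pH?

From K1 = [H⁺][HCO3⁻]/[CO2(aq)]:  pH = pK1 − log₁₀([CO2(aq)]/[HCO3⁻])
log₁₀(0.0162) = -1.790
pH = 5.96 − (-1.790) = 7.75

pH = 7.75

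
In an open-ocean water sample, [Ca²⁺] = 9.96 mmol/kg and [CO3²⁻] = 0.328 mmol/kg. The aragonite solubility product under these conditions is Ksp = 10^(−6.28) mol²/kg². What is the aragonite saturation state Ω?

Ω = 6.22

Ksp = 10^(−6.28) = 5.248×10^-7
Ω = [Ca²⁺][CO3²⁻]/Ksp = (9.96×10^-3)(0.328×10^-3) / 5.248×10^-7 = 6.22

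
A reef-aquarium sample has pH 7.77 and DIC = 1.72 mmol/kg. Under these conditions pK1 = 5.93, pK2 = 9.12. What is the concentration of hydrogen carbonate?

α₁ = 1 / (1 + [H⁺]/K1 + K2/[H⁺]) = 1 / (1 + 10^-1.84 + 10^-1.35)
   = 1 / (1 + 0.014454 + 0.044668) = 1/1.0591 = 0.9442
[HCO3⁻] = α₁ × DIC = 0.9442 × 1.72 = 1.62 mmol/kg

[HCO3⁻] = 1.62 mmol/kg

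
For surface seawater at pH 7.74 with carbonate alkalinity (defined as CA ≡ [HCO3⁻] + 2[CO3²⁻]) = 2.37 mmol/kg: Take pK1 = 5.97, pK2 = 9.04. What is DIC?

CA = [HCO3⁻] + 2[CO3²⁻] = (α₁ + 2α₂)·DIC
At pH 7.74: [H⁺]/K1 = 10^-1.77 = 0.016982, K2/[H⁺] = 10^-1.30 = 0.050119
α₁ = 1/(1 + 0.016982 + 0.050119) = 1/1.0671 = 0.9371; α₂ = α₁·K2/[H⁺] = 0.04697
α₁ + 2α₂ = 1.0311
DIC = CA / (α₁ + 2α₂) = 2.37 / 1.0311 = 2.30 mmol/kg

DIC = 2.30 mmol/kg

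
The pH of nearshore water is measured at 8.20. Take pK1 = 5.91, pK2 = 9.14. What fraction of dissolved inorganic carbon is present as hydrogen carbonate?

α₁ = 0.893

α₁ = 1 / (1 + [H⁺]/K1 + K2/[H⁺]) = 1 / (1 + 10^-2.29 + 10^-0.94)
   = 1 / (1 + 0.0051286 + 0.11482) = 1/1.1199 = 0.8929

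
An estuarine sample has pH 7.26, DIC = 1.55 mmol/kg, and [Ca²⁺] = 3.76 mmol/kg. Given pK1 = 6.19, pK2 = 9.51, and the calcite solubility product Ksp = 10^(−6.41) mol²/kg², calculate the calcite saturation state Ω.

α₂ = 1 / (1 + [H⁺]/K2 + [H⁺]²/(K1K2)) = 1 / (1 + 10^+2.25 + 10^+1.18)
   = 1 / (1 + 177.83 + 15.136) = 1/193.96 = 0.005156
[CO3²⁻] = α₂ × DIC = 0.005156 × 1.55 = 0.007991 mmol/kg = 7.991 μmol/kg
Ksp = 10^(−6.41) = 3.890×10^-7
Ω = [Ca²⁺][CO3²⁻]/Ksp = (3.76×10^-3)(7.991×10^-6) / 3.890×10^-7 = 0.0772

Ω = 0.0772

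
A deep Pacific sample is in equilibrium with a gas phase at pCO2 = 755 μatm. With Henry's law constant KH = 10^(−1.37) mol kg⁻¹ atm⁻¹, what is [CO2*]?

[CO2*] = 32.2 μmol/kg

KH = 10^(−1.37) = 4.266×10^-2 mol kg⁻¹ atm⁻¹
[CO2*] = KH · pCO2 = 4.266×10^-2 × 755×10^-6 atm = 3.22×10^-5 mol/kg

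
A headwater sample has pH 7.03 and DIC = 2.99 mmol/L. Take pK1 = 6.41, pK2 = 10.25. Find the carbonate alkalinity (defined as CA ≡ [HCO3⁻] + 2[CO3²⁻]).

CA = 2.41 mmol/L

CA = [HCO3⁻] + 2[CO3²⁻] = (α₁ + 2α₂)·DIC
At pH 7.03: [H⁺]/K1 = 10^-0.62 = 0.23988, K2/[H⁺] = 10^-3.22 = 0.00060256
α₁ = 1/(1 + 0.23988 + 0.00060256) = 1/1.2405 = 0.8061; α₂ = α₁·K2/[H⁺] = 0.0004857
α₁ + 2α₂ = 0.8071
CA = 0.8071 × 2.99 = 2.41 mmol/L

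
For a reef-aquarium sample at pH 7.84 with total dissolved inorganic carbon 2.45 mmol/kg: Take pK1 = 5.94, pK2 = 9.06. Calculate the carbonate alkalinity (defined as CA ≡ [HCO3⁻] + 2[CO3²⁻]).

CA = [HCO3⁻] + 2[CO3²⁻] = (α₁ + 2α₂)·DIC
At pH 7.84: [H⁺]/K1 = 10^-1.90 = 0.012589, K2/[H⁺] = 10^-1.22 = 0.060256
α₁ = 1/(1 + 0.012589 + 0.060256) = 1/1.0728 = 0.9321; α₂ = α₁·K2/[H⁺] = 0.05616
α₁ + 2α₂ = 1.0444
CA = 1.0444 × 2.45 = 2.56 mmol/kg

CA = 2.56 mmol/kg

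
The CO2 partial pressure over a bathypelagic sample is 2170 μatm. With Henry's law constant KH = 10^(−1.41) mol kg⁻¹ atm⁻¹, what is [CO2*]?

KH = 10^(−1.41) = 3.890×10^-2 mol kg⁻¹ atm⁻¹
[CO2*] = KH · pCO2 = 3.890×10^-2 × 2170×10^-6 atm = 8.44×10^-5 mol/kg

[CO2*] = 84.4 μmol/kg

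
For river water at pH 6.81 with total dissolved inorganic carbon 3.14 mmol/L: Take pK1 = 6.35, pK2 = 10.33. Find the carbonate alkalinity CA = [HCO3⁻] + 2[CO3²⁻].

CA = [HCO3⁻] + 2[CO3²⁻] = (α₁ + 2α₂)·DIC
At pH 6.81: [H⁺]/K1 = 10^-0.46 = 0.34674, K2/[H⁺] = 10^-3.52 = 0.00030200
α₁ = 1/(1 + 0.34674 + 0.00030200) = 1/1.3470 = 0.7424; α₂ = α₁·K2/[H⁺] = 0.0002242
α₁ + 2α₂ = 0.7428
CA = 0.7428 × 3.14 = 2.33 mmol/L

CA = 2.33 mmol/L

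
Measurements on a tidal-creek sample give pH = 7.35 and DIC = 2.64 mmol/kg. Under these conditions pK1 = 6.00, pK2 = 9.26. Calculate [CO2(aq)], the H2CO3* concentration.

[CO2*] = 0.112 mmol/kg

α₀ = 1 / (1 + K1/[H⁺] + K1K2/[H⁺]²) = 1 / (1 + 10^+1.35 + 10^-0.56)
   = 1 / (1 + 22.387 + 0.27542) = 1/23.663 = 0.04226
[CO2*] = α₀ × DIC = 0.04226 × 2.64 = 0.112 mmol/kg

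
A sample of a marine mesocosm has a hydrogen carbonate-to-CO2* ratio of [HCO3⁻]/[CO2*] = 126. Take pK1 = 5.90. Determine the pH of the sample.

pH = 8.00

From K1 = [H⁺][HCO3⁻]/[CO2*]:  pH = pK1 + log₁₀([HCO3⁻]/[CO2*])
log₁₀(126) = +2.100
pH = 5.90 + (+2.100) = 8.00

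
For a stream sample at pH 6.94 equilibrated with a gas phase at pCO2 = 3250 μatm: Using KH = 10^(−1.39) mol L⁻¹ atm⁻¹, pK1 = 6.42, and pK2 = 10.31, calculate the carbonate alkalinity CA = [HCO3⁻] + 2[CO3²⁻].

[CO2*] = KH · pCO2 = 10^(−1.39) × 3250×10^-6 = 1.324×10^-4 mol/L
α₀ = 1/(1 + K1/[H⁺] + K1K2/[H⁺]²) = 1/(1 + 10^+0.52 + 10^-2.85) = 0.2319
DIC = [CO2*]/α₀ = 1.324×10^-4 / 0.2319 = 0.5710 mmol/L
CA = (α₁ + 2α₂)·DIC = (0.7678 + 2×0.0003275) × 0.5710 = 0.439 mmol/L

CA = 0.439 mmol/L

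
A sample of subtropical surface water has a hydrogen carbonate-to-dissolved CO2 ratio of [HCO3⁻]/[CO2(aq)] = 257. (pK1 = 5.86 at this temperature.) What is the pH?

From K1 = [H⁺][HCO3⁻]/[CO2(aq)]:  pH = pK1 + log₁₀([HCO3⁻]/[CO2(aq)])
log₁₀(257) = +2.410
pH = 5.86 + (+2.410) = 8.27

pH = 8.27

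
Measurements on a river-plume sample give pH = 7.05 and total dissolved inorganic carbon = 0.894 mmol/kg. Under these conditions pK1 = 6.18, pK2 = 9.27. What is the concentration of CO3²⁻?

α₂ = 1 / (1 + [H⁺]/K2 + [H⁺]²/(K1K2)) = 1 / (1 + 10^+2.22 + 10^+1.35)
   = 1 / (1 + 165.96 + 22.387) = 1/189.35 = 0.005281
[CO3²⁻] = α₂ × DIC = 0.005281 × 0.894 = 0.00472 mmol/kg = 4.72 μmol/kg

[CO3²⁻] = 4.72 μmol/kg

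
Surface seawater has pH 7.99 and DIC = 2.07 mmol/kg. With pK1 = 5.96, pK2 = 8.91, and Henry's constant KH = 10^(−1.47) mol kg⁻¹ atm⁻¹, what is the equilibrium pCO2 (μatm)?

α₀ = 1 / (1 + K1/[H⁺] + K1K2/[H⁺]²) = 1 / (1 + 10^+2.03 + 10^+1.11)
   = 1 / (1 + 107.15 + 12.882) = 1/121.03 = 0.008262
[CO2*] = α₀ × DIC = 0.008262 × 2.07 = 0.01710 mmol/kg = 17.10 μmol/kg
pCO2 = [CO2*]/KH = 1.710×10^-5 / 3.388×10^-2 = 505 μatm

pCO2 = 505 μatm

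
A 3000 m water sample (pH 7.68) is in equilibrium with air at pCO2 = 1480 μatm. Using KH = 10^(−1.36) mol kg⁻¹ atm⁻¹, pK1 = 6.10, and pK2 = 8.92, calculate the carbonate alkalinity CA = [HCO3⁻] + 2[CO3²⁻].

CA = 2.74 mmol/kg

[CO2*] = KH · pCO2 = 10^(−1.36) × 1480×10^-6 = 6.460×10^-5 mol/kg
α₀ = 1/(1 + K1/[H⁺] + K1K2/[H⁺]²) = 1/(1 + 10^+1.58 + 10^+0.34) = 0.02427
DIC = [CO2*]/α₀ = 6.460×10^-5 / 0.02427 = 2.662 mmol/kg
CA = (α₁ + 2α₂)·DIC = (0.9226 + 2×0.05309) × 2.662 = 2.74 mmol/kg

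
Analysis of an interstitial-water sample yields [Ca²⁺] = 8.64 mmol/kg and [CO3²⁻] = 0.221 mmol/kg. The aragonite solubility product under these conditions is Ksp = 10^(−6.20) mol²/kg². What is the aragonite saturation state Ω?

Ksp = 10^(−6.20) = 6.310×10^-7
Ω = [Ca²⁺][CO3²⁻]/Ksp = (8.64×10^-3)(0.221×10^-3) / 6.310×10^-7 = 3.03

Ω = 3.03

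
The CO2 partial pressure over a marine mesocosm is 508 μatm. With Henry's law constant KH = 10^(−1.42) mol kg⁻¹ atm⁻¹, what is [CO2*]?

KH = 10^(−1.42) = 3.802×10^-2 mol kg⁻¹ atm⁻¹
[CO2*] = KH · pCO2 = 3.802×10^-2 × 508×10^-6 atm = 1.93×10^-5 mol/kg

[CO2*] = 19.3 μmol/kg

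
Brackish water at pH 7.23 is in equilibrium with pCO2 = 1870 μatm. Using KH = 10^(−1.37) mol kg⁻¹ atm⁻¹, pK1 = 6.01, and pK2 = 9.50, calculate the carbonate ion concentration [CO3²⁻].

[CO3²⁻] = 7.11 μmol/kg

[CO2*] = KH · pCO2 = 10^(−1.37) × 1870×10^-6 = 7.977×10^-5 mol/kg
α₀ = 1/(1 + K1/[H⁺] + K1K2/[H⁺]²) = 1/(1 + 10^+1.22 + 10^-1.05) = 0.05655
DIC = [CO2*]/α₀ = 7.977×10^-5 / 0.05655 = 1.411 mmol/kg
[CO3²⁻] = α₂·DIC; α₂ = 0.005040, so [CO3²⁻] = 0.005040 × 1.411 = 0.00711 mmol/kg = 7.11 μmol/kg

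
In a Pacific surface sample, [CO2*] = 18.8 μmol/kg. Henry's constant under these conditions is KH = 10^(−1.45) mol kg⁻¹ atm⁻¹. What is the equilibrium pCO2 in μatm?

pCO2 = 530 μatm

KH = 10^(−1.45) = 3.548×10^-2 mol kg⁻¹ atm⁻¹
pCO2 = [CO2*]/KH = 18.8×10^-6 / 3.548×10^-2 = 5.30×10^-4 atm = 530 μatm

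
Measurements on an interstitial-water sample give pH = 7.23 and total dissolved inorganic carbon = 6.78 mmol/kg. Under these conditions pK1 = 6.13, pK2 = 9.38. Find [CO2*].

α₀ = 1 / (1 + K1/[H⁺] + K1K2/[H⁺]²) = 1 / (1 + 10^+1.10 + 10^-1.05)
   = 1 / (1 + 12.589 + 0.089125) = 1/13.678 = 0.07311
[CO2*] = α₀ × DIC = 0.07311 × 6.78 = 0.496 mmol/kg

[CO2*] = 0.496 mmol/kg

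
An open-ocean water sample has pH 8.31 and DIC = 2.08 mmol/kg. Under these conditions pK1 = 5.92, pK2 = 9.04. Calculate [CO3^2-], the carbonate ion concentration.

α₂ = 1 / (1 + [H⁺]/K2 + [H⁺]²/(K1K2)) = 1 / (1 + 10^+0.73 + 10^-1.66)
   = 1 / (1 + 5.3703 + 0.021878) = 1/6.3922 = 0.1564
[CO3²⁻] = α₂ × DIC = 0.1564 × 2.08 = 0.325 mmol/kg

[CO3²⁻] = 0.325 mmol/kg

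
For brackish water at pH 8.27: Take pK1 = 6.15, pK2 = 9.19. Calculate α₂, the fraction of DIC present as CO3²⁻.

α₂ = 1 / (1 + [H⁺]/K2 + [H⁺]²/(K1K2)) = 1 / (1 + 10^+0.92 + 10^-1.20)
   = 1 / (1 + 8.3176 + 0.063096) = 1/9.3807 = 0.1066

α₂ = 0.107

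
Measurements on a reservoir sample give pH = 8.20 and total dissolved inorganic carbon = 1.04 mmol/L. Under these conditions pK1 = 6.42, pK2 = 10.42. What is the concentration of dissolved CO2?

[CO2*] = 16.9 μmol/L

α₀ = 1 / (1 + K1/[H⁺] + K1K2/[H⁺]²) = 1 / (1 + 10^+1.78 + 10^-0.44)
   = 1 / (1 + 60.256 + 0.36308) = 1/61.619 = 0.01623
[CO2*] = α₀ × DIC = 0.01623 × 1.04 = 0.0169 mmol/L = 16.9 μmol/L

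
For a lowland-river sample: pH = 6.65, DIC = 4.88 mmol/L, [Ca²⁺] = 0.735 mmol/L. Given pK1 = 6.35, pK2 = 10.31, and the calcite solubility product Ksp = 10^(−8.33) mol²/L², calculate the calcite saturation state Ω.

α₂ = 1 / (1 + [H⁺]/K2 + [H⁺]²/(K1K2)) = 1 / (1 + 10^+3.66 + 10^+3.36)
   = 1 / (1 + 4570.9 + 2290.9) = 1/6862.7 = 0.0001457
[CO3²⁻] = α₂ × DIC = 0.0001457 × 4.88 = 0.0007111 mmol/L = 0.7111 μmol/L
Ksp = 10^(−8.33) = 4.677×10^-9
Ω = [Ca²⁺][CO3²⁻]/Ksp = (0.735×10^-3)(7.111×10^-7) / 4.677×10^-9 = 0.112

Ω = 0.112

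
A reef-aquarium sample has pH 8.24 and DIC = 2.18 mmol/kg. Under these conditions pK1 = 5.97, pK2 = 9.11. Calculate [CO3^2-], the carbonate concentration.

[CO3²⁻] = 0.258 mmol/kg

α₂ = 1 / (1 + [H⁺]/K2 + [H⁺]²/(K1K2)) = 1 / (1 + 10^+0.87 + 10^-1.40)
   = 1 / (1 + 7.4131 + 0.039811) = 1/8.4529 = 0.1183
[CO3²⁻] = α₂ × DIC = 0.1183 × 2.18 = 0.258 mmol/kg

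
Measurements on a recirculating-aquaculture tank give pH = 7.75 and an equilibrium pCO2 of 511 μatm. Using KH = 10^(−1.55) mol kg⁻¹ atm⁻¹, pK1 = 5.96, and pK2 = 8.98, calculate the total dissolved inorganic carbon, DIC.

[CO2*] = KH · pCO2 = 10^(−1.55) × 511×10^-6 = 1.440×10^-5 mol/kg
α₀ = 1/(1 + K1/[H⁺] + K1K2/[H⁺]²) = 1/(1 + 10^+1.79 + 10^+0.56) = 0.01509
DIC = [CO2*]/α₀ = 1.440×10^-5 / 0.01509 = 0.955 mmol/kg

DIC = 0.955 mmol/kg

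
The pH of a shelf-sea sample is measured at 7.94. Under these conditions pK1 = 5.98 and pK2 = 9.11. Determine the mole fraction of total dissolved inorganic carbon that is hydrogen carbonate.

α₁ = 0.927

α₁ = 1 / (1 + [H⁺]/K1 + K2/[H⁺]) = 1 / (1 + 10^-1.96 + 10^-1.17)
   = 1 / (1 + 0.010965 + 0.067608) = 1/1.0786 = 0.9272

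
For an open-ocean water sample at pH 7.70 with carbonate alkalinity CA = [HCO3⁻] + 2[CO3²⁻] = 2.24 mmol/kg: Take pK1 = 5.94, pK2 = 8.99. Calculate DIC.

DIC = 2.17 mmol/kg

CA = [HCO3⁻] + 2[CO3²⁻] = (α₁ + 2α₂)·DIC
At pH 7.70: [H⁺]/K1 = 10^-1.76 = 0.017378, K2/[H⁺] = 10^-1.29 = 0.051286
α₁ = 1/(1 + 0.017378 + 0.051286) = 1/1.0687 = 0.9357; α₂ = α₁·K2/[H⁺] = 0.04799
α₁ + 2α₂ = 1.0317
DIC = CA / (α₁ + 2α₂) = 2.24 / 1.0317 = 2.17 mmol/kg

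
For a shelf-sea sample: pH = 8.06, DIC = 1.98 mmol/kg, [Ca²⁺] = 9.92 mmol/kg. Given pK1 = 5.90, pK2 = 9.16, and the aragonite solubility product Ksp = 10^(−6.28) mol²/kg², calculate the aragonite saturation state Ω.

α₂ = 1 / (1 + [H⁺]/K2 + [H⁺]²/(K1K2)) = 1 / (1 + 10^+1.10 + 10^-1.06)
   = 1 / (1 + 12.589 + 0.087096) = 1/13.676 = 0.07312
[CO3²⁻] = α₂ × DIC = 0.07312 × 1.98 = 0.1448 mmol/kg
Ksp = 10^(−6.28) = 5.248×10^-7
Ω = [Ca²⁺][CO3²⁻]/Ksp = (9.92×10^-3)(1.448×10^-4) / 5.248×10^-7 = 2.74

Ω = 2.74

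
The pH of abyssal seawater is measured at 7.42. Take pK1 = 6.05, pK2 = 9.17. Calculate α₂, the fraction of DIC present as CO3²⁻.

α₂ = 0.0168

α₂ = 1 / (1 + [H⁺]/K2 + [H⁺]²/(K1K2)) = 1 / (1 + 10^+1.75 + 10^+0.38)
   = 1 / (1 + 56.234 + 2.3988) = 1/59.633 = 0.01677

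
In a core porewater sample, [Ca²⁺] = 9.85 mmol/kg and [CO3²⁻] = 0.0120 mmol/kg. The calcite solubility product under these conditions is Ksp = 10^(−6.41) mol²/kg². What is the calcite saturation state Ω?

Ksp = 10^(−6.41) = 3.890×10^-7
Ω = [Ca²⁺][CO3²⁻]/Ksp = (9.85×10^-3)(0.0120×10^-3) / 3.890×10^-7 = 0.304

Ω = 0.304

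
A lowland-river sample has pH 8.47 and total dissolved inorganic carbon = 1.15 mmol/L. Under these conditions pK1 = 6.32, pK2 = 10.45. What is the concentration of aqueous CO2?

α₀ = 1 / (1 + K1/[H⁺] + K1K2/[H⁺]²) = 1 / (1 + 10^+2.15 + 10^+0.17)
   = 1 / (1 + 141.25 + 1.4791) = 1/143.73 = 0.006957
[CO2*] = α₀ × DIC = 0.006957 × 1.15 = 0.00800 mmol/L = 8.00 μmol/L

[CO2*] = 8.00 μmol/L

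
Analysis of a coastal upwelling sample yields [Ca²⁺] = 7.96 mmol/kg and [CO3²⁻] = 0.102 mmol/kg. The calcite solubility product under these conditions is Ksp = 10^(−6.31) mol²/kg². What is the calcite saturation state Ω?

Ω = 1.66

Ksp = 10^(−6.31) = 4.898×10^-7
Ω = [Ca²⁺][CO3²⁻]/Ksp = (7.96×10^-3)(0.102×10^-3) / 4.898×10^-7 = 1.66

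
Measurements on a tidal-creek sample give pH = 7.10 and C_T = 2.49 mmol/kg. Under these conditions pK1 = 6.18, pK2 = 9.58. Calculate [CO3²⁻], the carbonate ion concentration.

α₂ = 1 / (1 + [H⁺]/K2 + [H⁺]²/(K1K2)) = 1 / (1 + 10^+2.48 + 10^+1.56)
   = 1 / (1 + 302.00 + 36.308) = 1/339.30 = 0.002947
[CO3²⁻] = α₂ × DIC = 0.002947 × 2.49 = 0.00734 mmol/kg = 7.34 μmol/kg

[CO3²⁻] = 7.34 μmol/kg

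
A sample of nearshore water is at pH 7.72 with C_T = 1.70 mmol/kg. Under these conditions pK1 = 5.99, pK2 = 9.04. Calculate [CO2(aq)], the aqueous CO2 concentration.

[CO2*] = 0.0297 mmol/kg

α₀ = 1 / (1 + K1/[H⁺] + K1K2/[H⁺]²) = 1 / (1 + 10^+1.73 + 10^+0.41)
   = 1 / (1 + 53.703 + 2.5704) = 1/57.274 = 0.01746
[CO2*] = α₀ × DIC = 0.01746 × 1.70 = 0.0297 mmol/kg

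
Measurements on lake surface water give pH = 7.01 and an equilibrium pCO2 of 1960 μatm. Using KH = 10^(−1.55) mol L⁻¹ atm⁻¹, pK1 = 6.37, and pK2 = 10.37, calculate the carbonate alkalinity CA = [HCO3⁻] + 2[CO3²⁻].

[CO2*] = KH · pCO2 = 10^(−1.55) × 1960×10^-6 = 5.524×10^-5 mol/L
α₀ = 1/(1 + K1/[H⁺] + K1K2/[H⁺]²) = 1/(1 + 10^+0.64 + 10^-2.72) = 0.1863
DIC = [CO2*]/α₀ = 5.524×10^-5 / 0.1863 = 0.2965 mmol/L
CA = (α₁ + 2α₂)·DIC = (0.8133 + 2×0.0003550) × 0.2965 = 0.241 mmol/L

CA = 0.241 mmol/L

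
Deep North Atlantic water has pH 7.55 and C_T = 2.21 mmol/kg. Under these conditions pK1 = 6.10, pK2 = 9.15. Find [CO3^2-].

α₂ = 1 / (1 + [H⁺]/K2 + [H⁺]²/(K1K2)) = 1 / (1 + 10^+1.60 + 10^+0.15)
   = 1 / (1 + 39.811 + 1.4125) = 1/42.223 = 0.02368
[CO3²⁻] = α₂ × DIC = 0.02368 × 2.21 = 0.0523 mmol/kg

[CO3²⁻] = 0.0523 mmol/kg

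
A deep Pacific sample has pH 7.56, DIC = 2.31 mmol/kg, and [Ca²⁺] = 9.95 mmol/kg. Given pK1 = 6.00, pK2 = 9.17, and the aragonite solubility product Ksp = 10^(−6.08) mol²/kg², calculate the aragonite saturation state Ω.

Ω = 0.645

α₂ = 1 / (1 + [H⁺]/K2 + [H⁺]²/(K1K2)) = 1 / (1 + 10^+1.61 + 10^+0.05)
   = 1 / (1 + 40.738 + 1.1220) = 1/42.860 = 0.02333
[CO3²⁻] = α₂ × DIC = 0.02333 × 2.31 = 0.05390 mmol/kg
Ksp = 10^(−6.08) = 8.318×10^-7
Ω = [Ca²⁺][CO3²⁻]/Ksp = (9.95×10^-3)(5.390×10^-5) / 8.318×10^-7 = 0.645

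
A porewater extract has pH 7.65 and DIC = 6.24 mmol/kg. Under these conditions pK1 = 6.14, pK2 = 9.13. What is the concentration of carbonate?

α₂ = 1 / (1 + [H⁺]/K2 + [H⁺]²/(K1K2)) = 1 / (1 + 10^+1.48 + 10^-0.03)
   = 1 / (1 + 30.200 + 0.93325) = 1/32.133 = 0.03112
[CO3²⁻] = α₂ × DIC = 0.03112 × 6.24 = 0.194 mmol/kg

[CO3²⁻] = 0.194 mmol/kg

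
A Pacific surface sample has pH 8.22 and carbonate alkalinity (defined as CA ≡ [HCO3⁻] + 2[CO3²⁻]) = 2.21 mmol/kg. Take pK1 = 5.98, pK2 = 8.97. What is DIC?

DIC = 1.93 mmol/kg

CA = [HCO3⁻] + 2[CO3²⁻] = (α₁ + 2α₂)·DIC
At pH 8.22: [H⁺]/K1 = 10^-2.24 = 0.0057544, K2/[H⁺] = 10^-0.75 = 0.17783
α₁ = 1/(1 + 0.0057544 + 0.17783) = 1/1.1836 = 0.8449; α₂ = α₁·K2/[H⁺] = 0.1502
α₁ + 2α₂ = 1.1454
DIC = CA / (α₁ + 2α₂) = 2.21 / 1.1454 = 1.93 mmol/kg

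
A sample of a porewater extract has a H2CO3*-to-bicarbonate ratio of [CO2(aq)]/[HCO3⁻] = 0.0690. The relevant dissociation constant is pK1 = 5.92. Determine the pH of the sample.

pH = 7.08

From K1 = [H⁺][HCO3⁻]/[CO2(aq)]:  pH = pK1 − log₁₀([CO2(aq)]/[HCO3⁻])
log₁₀(0.0690) = -1.161
pH = 5.92 − (-1.161) = 7.08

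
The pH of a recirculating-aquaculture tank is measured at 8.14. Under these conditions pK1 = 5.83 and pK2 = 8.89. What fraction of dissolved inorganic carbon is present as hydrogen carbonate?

α₁ = 0.846

α₁ = 1 / (1 + [H⁺]/K1 + K2/[H⁺]) = 1 / (1 + 10^-2.31 + 10^-0.75)
   = 1 / (1 + 0.0048978 + 0.17783) = 1/1.1827 = 0.8455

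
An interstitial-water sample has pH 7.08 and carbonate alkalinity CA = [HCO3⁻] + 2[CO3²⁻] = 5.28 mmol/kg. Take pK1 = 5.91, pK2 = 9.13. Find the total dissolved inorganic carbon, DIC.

DIC = 5.58 mmol/kg

CA = [HCO3⁻] + 2[CO3²⁻] = (α₁ + 2α₂)·DIC
At pH 7.08: [H⁺]/K1 = 10^-1.17 = 0.067608, K2/[H⁺] = 10^-2.05 = 0.0089125
α₁ = 1/(1 + 0.067608 + 0.0089125) = 1/1.0765 = 0.9289; α₂ = α₁·K2/[H⁺] = 0.008279
α₁ + 2α₂ = 0.9455
DIC = CA / (α₁ + 2α₂) = 5.28 / 0.9455 = 5.58 mmol/kg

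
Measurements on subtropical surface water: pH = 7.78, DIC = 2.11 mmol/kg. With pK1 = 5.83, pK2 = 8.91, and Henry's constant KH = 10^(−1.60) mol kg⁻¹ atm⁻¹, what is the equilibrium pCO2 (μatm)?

α₀ = 1 / (1 + K1/[H⁺] + K1K2/[H⁺]²) = 1 / (1 + 10^+1.95 + 10^+0.82)
   = 1 / (1 + 89.125 + 6.6069) = 1/96.732 = 0.01034
[CO2*] = α₀ × DIC = 0.01034 × 2.11 = 0.02181 mmol/kg
pCO2 = [CO2*]/KH = 2.181×10^-5 / 2.512×10^-2 = 868 μatm

pCO2 = 868 μatm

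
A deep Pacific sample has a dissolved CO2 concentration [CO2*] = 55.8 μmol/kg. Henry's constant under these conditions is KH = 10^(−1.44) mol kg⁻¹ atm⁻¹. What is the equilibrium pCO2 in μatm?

pCO2 = 1540 μatm

KH = 10^(−1.44) = 3.631×10^-2 mol kg⁻¹ atm⁻¹
pCO2 = [CO2*]/KH = 55.8×10^-6 / 3.631×10^-2 = 1.54×10^-3 atm = 1540 μatm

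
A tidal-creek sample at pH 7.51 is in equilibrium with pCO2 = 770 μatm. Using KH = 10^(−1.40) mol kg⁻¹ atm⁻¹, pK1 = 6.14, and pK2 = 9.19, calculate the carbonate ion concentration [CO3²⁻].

[CO3²⁻] = 15.0 μmol/kg

[CO2*] = KH · pCO2 = 10^(−1.40) × 770×10^-6 = 3.065×10^-5 mol/kg
α₀ = 1/(1 + K1/[H⁺] + K1K2/[H⁺]²) = 1/(1 + 10^+1.37 + 10^-0.31) = 0.04011
DIC = [CO2*]/α₀ = 3.065×10^-5 / 0.04011 = 0.7643 mmol/kg
[CO3²⁻] = α₂·DIC; α₂ = 0.01964, so [CO3²⁻] = 0.01964 × 0.7643 = 0.0150 mmol/kg = 15.0 μmol/kg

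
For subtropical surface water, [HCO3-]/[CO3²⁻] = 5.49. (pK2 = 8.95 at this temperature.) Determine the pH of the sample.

pH = 8.21

From K2 = [H⁺][CO3²⁻]/[HCO3-]:  pH = pK2 − log₁₀([HCO3-]/[CO3²⁻])
log₁₀(5.49) = +0.740
pH = 8.95 − (+0.740) = 8.21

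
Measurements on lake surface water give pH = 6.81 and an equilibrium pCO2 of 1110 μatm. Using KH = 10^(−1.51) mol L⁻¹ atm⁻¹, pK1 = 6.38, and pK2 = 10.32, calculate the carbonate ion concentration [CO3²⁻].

[CO2*] = KH · pCO2 = 10^(−1.51) × 1110×10^-6 = 3.430×10^-5 mol/L
α₀ = 1/(1 + K1/[H⁺] + K1K2/[H⁺]²) = 1/(1 + 10^+0.43 + 10^-3.08) = 0.2708
DIC = [CO2*]/α₀ = 3.430×10^-5 / 0.2708 = 0.1267 mmol/L
[CO3²⁻] = α₂·DIC; α₂ = 0.0002253, so [CO3²⁻] = 0.0002253 × 0.1267 = 2.85×10^-5 mmol/L = 0.0285 μmol/L

[CO3²⁻] = 0.0285 μmol/L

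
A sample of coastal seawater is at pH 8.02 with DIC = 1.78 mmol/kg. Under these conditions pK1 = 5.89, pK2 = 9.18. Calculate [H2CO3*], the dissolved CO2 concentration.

[CO2*] = 12.3 μmol/kg

α₀ = 1 / (1 + K1/[H⁺] + K1K2/[H⁺]²) = 1 / (1 + 10^+2.13 + 10^+0.97)
   = 1 / (1 + 134.90 + 9.3325) = 1/145.23 = 0.006886
[CO2*] = α₀ × DIC = 0.006886 × 1.78 = 0.0123 mmol/kg = 12.3 μmol/kg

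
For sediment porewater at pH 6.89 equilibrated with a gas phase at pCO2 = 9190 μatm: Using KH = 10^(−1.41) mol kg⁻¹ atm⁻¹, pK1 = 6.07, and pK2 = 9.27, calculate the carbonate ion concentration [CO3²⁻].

[CO2*] = KH · pCO2 = 10^(−1.41) × 9190×10^-6 = 3.575×10^-4 mol/kg
α₀ = 1/(1 + K1/[H⁺] + K1K2/[H⁺]²) = 1/(1 + 10^+0.82 + 10^-1.56) = 0.1310
DIC = [CO2*]/α₀ = 3.575×10^-4 / 0.1310 = 2.730 mmol/kg
[CO3²⁻] = α₂·DIC; α₂ = 0.003608, so [CO3²⁻] = 0.003608 × 2.730 = 0.00985 mmol/kg = 9.85 μmol/kg

[CO3²⁻] = 9.85 μmol/kg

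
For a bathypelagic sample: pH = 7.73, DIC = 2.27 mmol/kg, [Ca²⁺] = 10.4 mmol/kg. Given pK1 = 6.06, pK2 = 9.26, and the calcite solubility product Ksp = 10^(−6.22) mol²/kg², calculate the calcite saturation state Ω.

α₂ = 1 / (1 + [H⁺]/K2 + [H⁺]²/(K1K2)) = 1 / (1 + 10^+1.53 + 10^-0.14)
   = 1 / (1 + 33.884 + 0.72444) = 1/35.609 = 0.02808
[CO3²⁻] = α₂ × DIC = 0.02808 × 2.27 = 0.06375 mmol/kg
Ksp = 10^(−6.22) = 6.026×10^-7
Ω = [Ca²⁺][CO3²⁻]/Ksp = (10.4×10^-3)(6.375×10^-5) / 6.026×10^-7 = 1.10

Ω = 1.10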